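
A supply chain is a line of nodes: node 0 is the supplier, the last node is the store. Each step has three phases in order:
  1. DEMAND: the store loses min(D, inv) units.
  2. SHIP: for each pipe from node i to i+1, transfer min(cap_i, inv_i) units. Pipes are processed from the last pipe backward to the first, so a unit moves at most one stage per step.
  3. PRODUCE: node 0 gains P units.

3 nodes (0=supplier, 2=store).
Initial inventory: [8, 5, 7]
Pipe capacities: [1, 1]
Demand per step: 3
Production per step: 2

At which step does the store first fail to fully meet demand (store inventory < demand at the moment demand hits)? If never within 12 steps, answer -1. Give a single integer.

Step 1: demand=3,sold=3 ship[1->2]=1 ship[0->1]=1 prod=2 -> [9 5 5]
Step 2: demand=3,sold=3 ship[1->2]=1 ship[0->1]=1 prod=2 -> [10 5 3]
Step 3: demand=3,sold=3 ship[1->2]=1 ship[0->1]=1 prod=2 -> [11 5 1]
Step 4: demand=3,sold=1 ship[1->2]=1 ship[0->1]=1 prod=2 -> [12 5 1]
Step 5: demand=3,sold=1 ship[1->2]=1 ship[0->1]=1 prod=2 -> [13 5 1]
Step 6: demand=3,sold=1 ship[1->2]=1 ship[0->1]=1 prod=2 -> [14 5 1]
Step 7: demand=3,sold=1 ship[1->2]=1 ship[0->1]=1 prod=2 -> [15 5 1]
Step 8: demand=3,sold=1 ship[1->2]=1 ship[0->1]=1 prod=2 -> [16 5 1]
Step 9: demand=3,sold=1 ship[1->2]=1 ship[0->1]=1 prod=2 -> [17 5 1]
Step 10: demand=3,sold=1 ship[1->2]=1 ship[0->1]=1 prod=2 -> [18 5 1]
Step 11: demand=3,sold=1 ship[1->2]=1 ship[0->1]=1 prod=2 -> [19 5 1]
Step 12: demand=3,sold=1 ship[1->2]=1 ship[0->1]=1 prod=2 -> [20 5 1]
First stockout at step 4

4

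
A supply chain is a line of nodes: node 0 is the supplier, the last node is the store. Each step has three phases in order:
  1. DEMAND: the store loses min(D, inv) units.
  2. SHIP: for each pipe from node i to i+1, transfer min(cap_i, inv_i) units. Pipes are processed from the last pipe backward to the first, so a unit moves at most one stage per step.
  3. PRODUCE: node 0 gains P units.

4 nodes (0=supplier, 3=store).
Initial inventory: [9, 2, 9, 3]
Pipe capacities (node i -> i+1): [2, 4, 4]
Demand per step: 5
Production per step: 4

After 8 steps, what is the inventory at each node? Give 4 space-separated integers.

Step 1: demand=5,sold=3 ship[2->3]=4 ship[1->2]=2 ship[0->1]=2 prod=4 -> inv=[11 2 7 4]
Step 2: demand=5,sold=4 ship[2->3]=4 ship[1->2]=2 ship[0->1]=2 prod=4 -> inv=[13 2 5 4]
Step 3: demand=5,sold=4 ship[2->3]=4 ship[1->2]=2 ship[0->1]=2 prod=4 -> inv=[15 2 3 4]
Step 4: demand=5,sold=4 ship[2->3]=3 ship[1->2]=2 ship[0->1]=2 prod=4 -> inv=[17 2 2 3]
Step 5: demand=5,sold=3 ship[2->3]=2 ship[1->2]=2 ship[0->1]=2 prod=4 -> inv=[19 2 2 2]
Step 6: demand=5,sold=2 ship[2->3]=2 ship[1->2]=2 ship[0->1]=2 prod=4 -> inv=[21 2 2 2]
Step 7: demand=5,sold=2 ship[2->3]=2 ship[1->2]=2 ship[0->1]=2 prod=4 -> inv=[23 2 2 2]
Step 8: demand=5,sold=2 ship[2->3]=2 ship[1->2]=2 ship[0->1]=2 prod=4 -> inv=[25 2 2 2]

25 2 2 2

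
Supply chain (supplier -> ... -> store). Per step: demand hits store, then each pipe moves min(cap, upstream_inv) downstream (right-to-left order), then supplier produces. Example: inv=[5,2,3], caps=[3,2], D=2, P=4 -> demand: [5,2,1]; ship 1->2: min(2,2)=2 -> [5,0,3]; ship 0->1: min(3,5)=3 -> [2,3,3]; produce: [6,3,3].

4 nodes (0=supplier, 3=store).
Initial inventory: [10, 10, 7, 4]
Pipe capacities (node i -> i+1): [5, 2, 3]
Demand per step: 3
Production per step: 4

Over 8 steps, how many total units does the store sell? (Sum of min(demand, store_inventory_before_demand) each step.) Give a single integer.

Answer: 23

Derivation:
Step 1: sold=3 (running total=3) -> [9 13 6 4]
Step 2: sold=3 (running total=6) -> [8 16 5 4]
Step 3: sold=3 (running total=9) -> [7 19 4 4]
Step 4: sold=3 (running total=12) -> [6 22 3 4]
Step 5: sold=3 (running total=15) -> [5 25 2 4]
Step 6: sold=3 (running total=18) -> [4 28 2 3]
Step 7: sold=3 (running total=21) -> [4 30 2 2]
Step 8: sold=2 (running total=23) -> [4 32 2 2]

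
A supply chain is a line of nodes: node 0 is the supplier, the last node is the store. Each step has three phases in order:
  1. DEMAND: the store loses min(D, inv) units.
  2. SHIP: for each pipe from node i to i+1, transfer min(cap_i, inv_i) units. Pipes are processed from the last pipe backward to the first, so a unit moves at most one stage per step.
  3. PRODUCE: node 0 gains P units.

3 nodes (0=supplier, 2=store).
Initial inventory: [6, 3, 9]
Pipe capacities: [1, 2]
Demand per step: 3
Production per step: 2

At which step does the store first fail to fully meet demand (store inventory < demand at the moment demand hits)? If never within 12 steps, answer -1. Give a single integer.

Step 1: demand=3,sold=3 ship[1->2]=2 ship[0->1]=1 prod=2 -> [7 2 8]
Step 2: demand=3,sold=3 ship[1->2]=2 ship[0->1]=1 prod=2 -> [8 1 7]
Step 3: demand=3,sold=3 ship[1->2]=1 ship[0->1]=1 prod=2 -> [9 1 5]
Step 4: demand=3,sold=3 ship[1->2]=1 ship[0->1]=1 prod=2 -> [10 1 3]
Step 5: demand=3,sold=3 ship[1->2]=1 ship[0->1]=1 prod=2 -> [11 1 1]
Step 6: demand=3,sold=1 ship[1->2]=1 ship[0->1]=1 prod=2 -> [12 1 1]
Step 7: demand=3,sold=1 ship[1->2]=1 ship[0->1]=1 prod=2 -> [13 1 1]
Step 8: demand=3,sold=1 ship[1->2]=1 ship[0->1]=1 prod=2 -> [14 1 1]
Step 9: demand=3,sold=1 ship[1->2]=1 ship[0->1]=1 prod=2 -> [15 1 1]
Step 10: demand=3,sold=1 ship[1->2]=1 ship[0->1]=1 prod=2 -> [16 1 1]
Step 11: demand=3,sold=1 ship[1->2]=1 ship[0->1]=1 prod=2 -> [17 1 1]
Step 12: demand=3,sold=1 ship[1->2]=1 ship[0->1]=1 prod=2 -> [18 1 1]
First stockout at step 6

6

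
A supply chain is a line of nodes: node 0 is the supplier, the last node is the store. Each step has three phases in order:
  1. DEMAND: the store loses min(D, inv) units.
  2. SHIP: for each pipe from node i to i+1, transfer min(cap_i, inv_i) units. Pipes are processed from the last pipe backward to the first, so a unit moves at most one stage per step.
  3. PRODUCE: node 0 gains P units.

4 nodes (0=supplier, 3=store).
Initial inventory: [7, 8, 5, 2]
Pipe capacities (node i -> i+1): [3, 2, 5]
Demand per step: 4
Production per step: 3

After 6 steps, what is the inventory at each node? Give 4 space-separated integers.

Step 1: demand=4,sold=2 ship[2->3]=5 ship[1->2]=2 ship[0->1]=3 prod=3 -> inv=[7 9 2 5]
Step 2: demand=4,sold=4 ship[2->3]=2 ship[1->2]=2 ship[0->1]=3 prod=3 -> inv=[7 10 2 3]
Step 3: demand=4,sold=3 ship[2->3]=2 ship[1->2]=2 ship[0->1]=3 prod=3 -> inv=[7 11 2 2]
Step 4: demand=4,sold=2 ship[2->3]=2 ship[1->2]=2 ship[0->1]=3 prod=3 -> inv=[7 12 2 2]
Step 5: demand=4,sold=2 ship[2->3]=2 ship[1->2]=2 ship[0->1]=3 prod=3 -> inv=[7 13 2 2]
Step 6: demand=4,sold=2 ship[2->3]=2 ship[1->2]=2 ship[0->1]=3 prod=3 -> inv=[7 14 2 2]

7 14 2 2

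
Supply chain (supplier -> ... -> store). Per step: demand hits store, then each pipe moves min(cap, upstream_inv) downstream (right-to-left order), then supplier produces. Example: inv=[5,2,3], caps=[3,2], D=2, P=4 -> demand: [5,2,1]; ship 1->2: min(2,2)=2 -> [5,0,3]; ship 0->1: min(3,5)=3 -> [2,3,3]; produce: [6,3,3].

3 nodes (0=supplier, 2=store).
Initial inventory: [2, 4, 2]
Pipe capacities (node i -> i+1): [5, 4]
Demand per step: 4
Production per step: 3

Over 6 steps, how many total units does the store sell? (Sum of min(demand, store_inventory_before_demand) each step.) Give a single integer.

Step 1: sold=2 (running total=2) -> [3 2 4]
Step 2: sold=4 (running total=6) -> [3 3 2]
Step 3: sold=2 (running total=8) -> [3 3 3]
Step 4: sold=3 (running total=11) -> [3 3 3]
Step 5: sold=3 (running total=14) -> [3 3 3]
Step 6: sold=3 (running total=17) -> [3 3 3]

Answer: 17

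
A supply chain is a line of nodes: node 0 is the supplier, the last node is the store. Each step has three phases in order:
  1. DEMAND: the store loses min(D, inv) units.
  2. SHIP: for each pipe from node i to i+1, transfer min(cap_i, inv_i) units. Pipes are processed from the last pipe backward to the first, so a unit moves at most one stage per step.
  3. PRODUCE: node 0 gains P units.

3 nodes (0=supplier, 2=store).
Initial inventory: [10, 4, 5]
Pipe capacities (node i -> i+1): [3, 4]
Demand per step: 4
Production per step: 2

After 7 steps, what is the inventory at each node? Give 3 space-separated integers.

Step 1: demand=4,sold=4 ship[1->2]=4 ship[0->1]=3 prod=2 -> inv=[9 3 5]
Step 2: demand=4,sold=4 ship[1->2]=3 ship[0->1]=3 prod=2 -> inv=[8 3 4]
Step 3: demand=4,sold=4 ship[1->2]=3 ship[0->1]=3 prod=2 -> inv=[7 3 3]
Step 4: demand=4,sold=3 ship[1->2]=3 ship[0->1]=3 prod=2 -> inv=[6 3 3]
Step 5: demand=4,sold=3 ship[1->2]=3 ship[0->1]=3 prod=2 -> inv=[5 3 3]
Step 6: demand=4,sold=3 ship[1->2]=3 ship[0->1]=3 prod=2 -> inv=[4 3 3]
Step 7: demand=4,sold=3 ship[1->2]=3 ship[0->1]=3 prod=2 -> inv=[3 3 3]

3 3 3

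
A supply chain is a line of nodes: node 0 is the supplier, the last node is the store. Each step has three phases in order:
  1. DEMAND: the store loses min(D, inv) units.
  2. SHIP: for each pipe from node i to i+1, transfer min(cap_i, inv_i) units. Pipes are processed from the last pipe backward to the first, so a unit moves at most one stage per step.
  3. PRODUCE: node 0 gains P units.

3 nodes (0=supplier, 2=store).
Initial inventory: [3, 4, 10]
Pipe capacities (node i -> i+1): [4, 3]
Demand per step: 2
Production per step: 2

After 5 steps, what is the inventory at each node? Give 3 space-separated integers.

Step 1: demand=2,sold=2 ship[1->2]=3 ship[0->1]=3 prod=2 -> inv=[2 4 11]
Step 2: demand=2,sold=2 ship[1->2]=3 ship[0->1]=2 prod=2 -> inv=[2 3 12]
Step 3: demand=2,sold=2 ship[1->2]=3 ship[0->1]=2 prod=2 -> inv=[2 2 13]
Step 4: demand=2,sold=2 ship[1->2]=2 ship[0->1]=2 prod=2 -> inv=[2 2 13]
Step 5: demand=2,sold=2 ship[1->2]=2 ship[0->1]=2 prod=2 -> inv=[2 2 13]

2 2 13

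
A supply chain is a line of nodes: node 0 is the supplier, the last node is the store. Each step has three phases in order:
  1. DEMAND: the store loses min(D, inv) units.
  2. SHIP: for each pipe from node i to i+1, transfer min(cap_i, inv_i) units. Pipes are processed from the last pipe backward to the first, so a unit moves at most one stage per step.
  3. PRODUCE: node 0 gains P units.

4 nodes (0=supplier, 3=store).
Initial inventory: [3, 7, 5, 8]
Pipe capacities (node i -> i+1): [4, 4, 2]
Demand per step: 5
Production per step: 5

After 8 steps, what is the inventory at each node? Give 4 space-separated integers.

Step 1: demand=5,sold=5 ship[2->3]=2 ship[1->2]=4 ship[0->1]=3 prod=5 -> inv=[5 6 7 5]
Step 2: demand=5,sold=5 ship[2->3]=2 ship[1->2]=4 ship[0->1]=4 prod=5 -> inv=[6 6 9 2]
Step 3: demand=5,sold=2 ship[2->3]=2 ship[1->2]=4 ship[0->1]=4 prod=5 -> inv=[7 6 11 2]
Step 4: demand=5,sold=2 ship[2->3]=2 ship[1->2]=4 ship[0->1]=4 prod=5 -> inv=[8 6 13 2]
Step 5: demand=5,sold=2 ship[2->3]=2 ship[1->2]=4 ship[0->1]=4 prod=5 -> inv=[9 6 15 2]
Step 6: demand=5,sold=2 ship[2->3]=2 ship[1->2]=4 ship[0->1]=4 prod=5 -> inv=[10 6 17 2]
Step 7: demand=5,sold=2 ship[2->3]=2 ship[1->2]=4 ship[0->1]=4 prod=5 -> inv=[11 6 19 2]
Step 8: demand=5,sold=2 ship[2->3]=2 ship[1->2]=4 ship[0->1]=4 prod=5 -> inv=[12 6 21 2]

12 6 21 2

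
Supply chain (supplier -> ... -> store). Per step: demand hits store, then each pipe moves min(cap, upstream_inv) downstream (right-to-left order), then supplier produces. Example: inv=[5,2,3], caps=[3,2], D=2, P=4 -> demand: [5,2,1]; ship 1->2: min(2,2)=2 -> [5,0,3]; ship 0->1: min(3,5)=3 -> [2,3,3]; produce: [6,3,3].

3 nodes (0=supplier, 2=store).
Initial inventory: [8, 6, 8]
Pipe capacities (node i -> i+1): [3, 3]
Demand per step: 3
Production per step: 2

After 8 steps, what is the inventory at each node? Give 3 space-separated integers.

Step 1: demand=3,sold=3 ship[1->2]=3 ship[0->1]=3 prod=2 -> inv=[7 6 8]
Step 2: demand=3,sold=3 ship[1->2]=3 ship[0->1]=3 prod=2 -> inv=[6 6 8]
Step 3: demand=3,sold=3 ship[1->2]=3 ship[0->1]=3 prod=2 -> inv=[5 6 8]
Step 4: demand=3,sold=3 ship[1->2]=3 ship[0->1]=3 prod=2 -> inv=[4 6 8]
Step 5: demand=3,sold=3 ship[1->2]=3 ship[0->1]=3 prod=2 -> inv=[3 6 8]
Step 6: demand=3,sold=3 ship[1->2]=3 ship[0->1]=3 prod=2 -> inv=[2 6 8]
Step 7: demand=3,sold=3 ship[1->2]=3 ship[0->1]=2 prod=2 -> inv=[2 5 8]
Step 8: demand=3,sold=3 ship[1->2]=3 ship[0->1]=2 prod=2 -> inv=[2 4 8]

2 4 8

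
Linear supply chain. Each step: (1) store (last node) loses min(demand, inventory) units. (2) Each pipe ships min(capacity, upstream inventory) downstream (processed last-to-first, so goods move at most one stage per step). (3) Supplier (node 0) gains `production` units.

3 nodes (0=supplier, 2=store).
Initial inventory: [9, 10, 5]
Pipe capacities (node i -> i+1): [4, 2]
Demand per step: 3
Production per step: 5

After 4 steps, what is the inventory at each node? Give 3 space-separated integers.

Step 1: demand=3,sold=3 ship[1->2]=2 ship[0->1]=4 prod=5 -> inv=[10 12 4]
Step 2: demand=3,sold=3 ship[1->2]=2 ship[0->1]=4 prod=5 -> inv=[11 14 3]
Step 3: demand=3,sold=3 ship[1->2]=2 ship[0->1]=4 prod=5 -> inv=[12 16 2]
Step 4: demand=3,sold=2 ship[1->2]=2 ship[0->1]=4 prod=5 -> inv=[13 18 2]

13 18 2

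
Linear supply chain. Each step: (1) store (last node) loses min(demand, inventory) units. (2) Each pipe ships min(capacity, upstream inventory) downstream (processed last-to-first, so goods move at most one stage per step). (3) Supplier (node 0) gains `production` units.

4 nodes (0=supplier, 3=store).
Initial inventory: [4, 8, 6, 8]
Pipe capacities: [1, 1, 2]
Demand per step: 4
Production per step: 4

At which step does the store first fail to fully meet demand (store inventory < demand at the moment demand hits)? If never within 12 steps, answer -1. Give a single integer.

Step 1: demand=4,sold=4 ship[2->3]=2 ship[1->2]=1 ship[0->1]=1 prod=4 -> [7 8 5 6]
Step 2: demand=4,sold=4 ship[2->3]=2 ship[1->2]=1 ship[0->1]=1 prod=4 -> [10 8 4 4]
Step 3: demand=4,sold=4 ship[2->3]=2 ship[1->2]=1 ship[0->1]=1 prod=4 -> [13 8 3 2]
Step 4: demand=4,sold=2 ship[2->3]=2 ship[1->2]=1 ship[0->1]=1 prod=4 -> [16 8 2 2]
Step 5: demand=4,sold=2 ship[2->3]=2 ship[1->2]=1 ship[0->1]=1 prod=4 -> [19 8 1 2]
Step 6: demand=4,sold=2 ship[2->3]=1 ship[1->2]=1 ship[0->1]=1 prod=4 -> [22 8 1 1]
Step 7: demand=4,sold=1 ship[2->3]=1 ship[1->2]=1 ship[0->1]=1 prod=4 -> [25 8 1 1]
Step 8: demand=4,sold=1 ship[2->3]=1 ship[1->2]=1 ship[0->1]=1 prod=4 -> [28 8 1 1]
Step 9: demand=4,sold=1 ship[2->3]=1 ship[1->2]=1 ship[0->1]=1 prod=4 -> [31 8 1 1]
Step 10: demand=4,sold=1 ship[2->3]=1 ship[1->2]=1 ship[0->1]=1 prod=4 -> [34 8 1 1]
Step 11: demand=4,sold=1 ship[2->3]=1 ship[1->2]=1 ship[0->1]=1 prod=4 -> [37 8 1 1]
Step 12: demand=4,sold=1 ship[2->3]=1 ship[1->2]=1 ship[0->1]=1 prod=4 -> [40 8 1 1]
First stockout at step 4

4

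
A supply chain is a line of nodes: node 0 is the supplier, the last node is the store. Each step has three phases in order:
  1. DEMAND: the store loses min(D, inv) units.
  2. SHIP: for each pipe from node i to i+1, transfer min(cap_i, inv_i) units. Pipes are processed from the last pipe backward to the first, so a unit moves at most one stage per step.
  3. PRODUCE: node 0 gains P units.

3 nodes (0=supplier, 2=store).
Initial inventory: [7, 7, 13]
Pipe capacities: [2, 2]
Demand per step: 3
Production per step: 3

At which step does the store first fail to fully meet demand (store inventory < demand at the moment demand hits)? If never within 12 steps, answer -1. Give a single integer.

Step 1: demand=3,sold=3 ship[1->2]=2 ship[0->1]=2 prod=3 -> [8 7 12]
Step 2: demand=3,sold=3 ship[1->2]=2 ship[0->1]=2 prod=3 -> [9 7 11]
Step 3: demand=3,sold=3 ship[1->2]=2 ship[0->1]=2 prod=3 -> [10 7 10]
Step 4: demand=3,sold=3 ship[1->2]=2 ship[0->1]=2 prod=3 -> [11 7 9]
Step 5: demand=3,sold=3 ship[1->2]=2 ship[0->1]=2 prod=3 -> [12 7 8]
Step 6: demand=3,sold=3 ship[1->2]=2 ship[0->1]=2 prod=3 -> [13 7 7]
Step 7: demand=3,sold=3 ship[1->2]=2 ship[0->1]=2 prod=3 -> [14 7 6]
Step 8: demand=3,sold=3 ship[1->2]=2 ship[0->1]=2 prod=3 -> [15 7 5]
Step 9: demand=3,sold=3 ship[1->2]=2 ship[0->1]=2 prod=3 -> [16 7 4]
Step 10: demand=3,sold=3 ship[1->2]=2 ship[0->1]=2 prod=3 -> [17 7 3]
Step 11: demand=3,sold=3 ship[1->2]=2 ship[0->1]=2 prod=3 -> [18 7 2]
Step 12: demand=3,sold=2 ship[1->2]=2 ship[0->1]=2 prod=3 -> [19 7 2]
First stockout at step 12

12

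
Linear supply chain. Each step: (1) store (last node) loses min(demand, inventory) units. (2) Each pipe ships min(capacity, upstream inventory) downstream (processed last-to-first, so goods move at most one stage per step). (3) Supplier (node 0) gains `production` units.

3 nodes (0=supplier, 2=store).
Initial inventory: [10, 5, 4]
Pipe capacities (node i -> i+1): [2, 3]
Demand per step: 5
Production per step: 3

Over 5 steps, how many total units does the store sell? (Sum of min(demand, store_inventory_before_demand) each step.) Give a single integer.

Answer: 15

Derivation:
Step 1: sold=4 (running total=4) -> [11 4 3]
Step 2: sold=3 (running total=7) -> [12 3 3]
Step 3: sold=3 (running total=10) -> [13 2 3]
Step 4: sold=3 (running total=13) -> [14 2 2]
Step 5: sold=2 (running total=15) -> [15 2 2]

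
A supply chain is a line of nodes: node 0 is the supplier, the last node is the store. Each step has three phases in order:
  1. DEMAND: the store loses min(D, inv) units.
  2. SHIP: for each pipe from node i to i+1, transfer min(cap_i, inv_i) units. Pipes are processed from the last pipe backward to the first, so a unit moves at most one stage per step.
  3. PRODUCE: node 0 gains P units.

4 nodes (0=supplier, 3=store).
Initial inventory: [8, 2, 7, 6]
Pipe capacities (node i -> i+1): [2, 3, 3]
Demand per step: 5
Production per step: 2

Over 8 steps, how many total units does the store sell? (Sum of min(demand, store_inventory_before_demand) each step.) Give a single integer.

Step 1: sold=5 (running total=5) -> [8 2 6 4]
Step 2: sold=4 (running total=9) -> [8 2 5 3]
Step 3: sold=3 (running total=12) -> [8 2 4 3]
Step 4: sold=3 (running total=15) -> [8 2 3 3]
Step 5: sold=3 (running total=18) -> [8 2 2 3]
Step 6: sold=3 (running total=21) -> [8 2 2 2]
Step 7: sold=2 (running total=23) -> [8 2 2 2]
Step 8: sold=2 (running total=25) -> [8 2 2 2]

Answer: 25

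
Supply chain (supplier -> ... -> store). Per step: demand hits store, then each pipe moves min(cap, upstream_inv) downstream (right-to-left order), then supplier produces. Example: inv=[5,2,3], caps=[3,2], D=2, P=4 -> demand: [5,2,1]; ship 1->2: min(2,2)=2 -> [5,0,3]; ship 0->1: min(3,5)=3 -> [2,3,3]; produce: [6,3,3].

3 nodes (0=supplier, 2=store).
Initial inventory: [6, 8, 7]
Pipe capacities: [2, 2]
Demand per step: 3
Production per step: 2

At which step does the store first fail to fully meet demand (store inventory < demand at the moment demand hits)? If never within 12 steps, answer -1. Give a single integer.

Step 1: demand=3,sold=3 ship[1->2]=2 ship[0->1]=2 prod=2 -> [6 8 6]
Step 2: demand=3,sold=3 ship[1->2]=2 ship[0->1]=2 prod=2 -> [6 8 5]
Step 3: demand=3,sold=3 ship[1->2]=2 ship[0->1]=2 prod=2 -> [6 8 4]
Step 4: demand=3,sold=3 ship[1->2]=2 ship[0->1]=2 prod=2 -> [6 8 3]
Step 5: demand=3,sold=3 ship[1->2]=2 ship[0->1]=2 prod=2 -> [6 8 2]
Step 6: demand=3,sold=2 ship[1->2]=2 ship[0->1]=2 prod=2 -> [6 8 2]
Step 7: demand=3,sold=2 ship[1->2]=2 ship[0->1]=2 prod=2 -> [6 8 2]
Step 8: demand=3,sold=2 ship[1->2]=2 ship[0->1]=2 prod=2 -> [6 8 2]
Step 9: demand=3,sold=2 ship[1->2]=2 ship[0->1]=2 prod=2 -> [6 8 2]
Step 10: demand=3,sold=2 ship[1->2]=2 ship[0->1]=2 prod=2 -> [6 8 2]
Step 11: demand=3,sold=2 ship[1->2]=2 ship[0->1]=2 prod=2 -> [6 8 2]
Step 12: demand=3,sold=2 ship[1->2]=2 ship[0->1]=2 prod=2 -> [6 8 2]
First stockout at step 6

6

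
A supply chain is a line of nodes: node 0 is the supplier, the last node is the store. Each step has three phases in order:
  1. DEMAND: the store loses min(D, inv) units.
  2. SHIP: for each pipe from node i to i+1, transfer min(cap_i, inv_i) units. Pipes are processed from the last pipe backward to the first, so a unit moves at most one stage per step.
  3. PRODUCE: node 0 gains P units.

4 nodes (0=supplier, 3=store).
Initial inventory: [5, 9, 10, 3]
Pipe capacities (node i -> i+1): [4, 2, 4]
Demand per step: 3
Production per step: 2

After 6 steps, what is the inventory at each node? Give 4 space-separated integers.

Step 1: demand=3,sold=3 ship[2->3]=4 ship[1->2]=2 ship[0->1]=4 prod=2 -> inv=[3 11 8 4]
Step 2: demand=3,sold=3 ship[2->3]=4 ship[1->2]=2 ship[0->1]=3 prod=2 -> inv=[2 12 6 5]
Step 3: demand=3,sold=3 ship[2->3]=4 ship[1->2]=2 ship[0->1]=2 prod=2 -> inv=[2 12 4 6]
Step 4: demand=3,sold=3 ship[2->3]=4 ship[1->2]=2 ship[0->1]=2 prod=2 -> inv=[2 12 2 7]
Step 5: demand=3,sold=3 ship[2->3]=2 ship[1->2]=2 ship[0->1]=2 prod=2 -> inv=[2 12 2 6]
Step 6: demand=3,sold=3 ship[2->3]=2 ship[1->2]=2 ship[0->1]=2 prod=2 -> inv=[2 12 2 5]

2 12 2 5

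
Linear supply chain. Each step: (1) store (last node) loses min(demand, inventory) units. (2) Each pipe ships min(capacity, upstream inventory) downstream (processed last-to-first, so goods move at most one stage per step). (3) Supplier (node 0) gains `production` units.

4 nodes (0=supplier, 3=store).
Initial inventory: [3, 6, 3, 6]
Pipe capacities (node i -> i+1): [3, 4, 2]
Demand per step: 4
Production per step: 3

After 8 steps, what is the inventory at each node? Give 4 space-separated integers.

Step 1: demand=4,sold=4 ship[2->3]=2 ship[1->2]=4 ship[0->1]=3 prod=3 -> inv=[3 5 5 4]
Step 2: demand=4,sold=4 ship[2->3]=2 ship[1->2]=4 ship[0->1]=3 prod=3 -> inv=[3 4 7 2]
Step 3: demand=4,sold=2 ship[2->3]=2 ship[1->2]=4 ship[0->1]=3 prod=3 -> inv=[3 3 9 2]
Step 4: demand=4,sold=2 ship[2->3]=2 ship[1->2]=3 ship[0->1]=3 prod=3 -> inv=[3 3 10 2]
Step 5: demand=4,sold=2 ship[2->3]=2 ship[1->2]=3 ship[0->1]=3 prod=3 -> inv=[3 3 11 2]
Step 6: demand=4,sold=2 ship[2->3]=2 ship[1->2]=3 ship[0->1]=3 prod=3 -> inv=[3 3 12 2]
Step 7: demand=4,sold=2 ship[2->3]=2 ship[1->2]=3 ship[0->1]=3 prod=3 -> inv=[3 3 13 2]
Step 8: demand=4,sold=2 ship[2->3]=2 ship[1->2]=3 ship[0->1]=3 prod=3 -> inv=[3 3 14 2]

3 3 14 2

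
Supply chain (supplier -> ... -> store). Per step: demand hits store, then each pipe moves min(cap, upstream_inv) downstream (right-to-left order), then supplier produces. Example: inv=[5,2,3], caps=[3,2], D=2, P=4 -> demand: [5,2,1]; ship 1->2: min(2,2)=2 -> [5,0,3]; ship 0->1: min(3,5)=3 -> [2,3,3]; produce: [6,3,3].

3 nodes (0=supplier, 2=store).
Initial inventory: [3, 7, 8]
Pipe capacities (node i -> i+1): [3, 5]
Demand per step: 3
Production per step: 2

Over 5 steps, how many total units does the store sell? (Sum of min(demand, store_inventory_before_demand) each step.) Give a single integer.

Step 1: sold=3 (running total=3) -> [2 5 10]
Step 2: sold=3 (running total=6) -> [2 2 12]
Step 3: sold=3 (running total=9) -> [2 2 11]
Step 4: sold=3 (running total=12) -> [2 2 10]
Step 5: sold=3 (running total=15) -> [2 2 9]

Answer: 15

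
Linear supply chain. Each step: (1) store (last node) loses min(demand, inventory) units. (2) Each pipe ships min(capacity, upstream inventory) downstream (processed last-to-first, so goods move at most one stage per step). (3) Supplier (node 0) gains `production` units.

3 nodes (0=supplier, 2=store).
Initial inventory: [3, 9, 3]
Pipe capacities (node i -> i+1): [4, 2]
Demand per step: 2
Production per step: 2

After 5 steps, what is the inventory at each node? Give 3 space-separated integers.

Step 1: demand=2,sold=2 ship[1->2]=2 ship[0->1]=3 prod=2 -> inv=[2 10 3]
Step 2: demand=2,sold=2 ship[1->2]=2 ship[0->1]=2 prod=2 -> inv=[2 10 3]
Step 3: demand=2,sold=2 ship[1->2]=2 ship[0->1]=2 prod=2 -> inv=[2 10 3]
Step 4: demand=2,sold=2 ship[1->2]=2 ship[0->1]=2 prod=2 -> inv=[2 10 3]
Step 5: demand=2,sold=2 ship[1->2]=2 ship[0->1]=2 prod=2 -> inv=[2 10 3]

2 10 3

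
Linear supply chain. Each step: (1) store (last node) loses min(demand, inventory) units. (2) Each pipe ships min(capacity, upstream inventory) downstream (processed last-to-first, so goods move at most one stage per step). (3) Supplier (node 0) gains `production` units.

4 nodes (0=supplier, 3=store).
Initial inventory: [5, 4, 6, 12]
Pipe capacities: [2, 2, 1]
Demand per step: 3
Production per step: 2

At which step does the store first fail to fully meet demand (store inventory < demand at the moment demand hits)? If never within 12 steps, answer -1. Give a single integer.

Step 1: demand=3,sold=3 ship[2->3]=1 ship[1->2]=2 ship[0->1]=2 prod=2 -> [5 4 7 10]
Step 2: demand=3,sold=3 ship[2->3]=1 ship[1->2]=2 ship[0->1]=2 prod=2 -> [5 4 8 8]
Step 3: demand=3,sold=3 ship[2->3]=1 ship[1->2]=2 ship[0->1]=2 prod=2 -> [5 4 9 6]
Step 4: demand=3,sold=3 ship[2->3]=1 ship[1->2]=2 ship[0->1]=2 prod=2 -> [5 4 10 4]
Step 5: demand=3,sold=3 ship[2->3]=1 ship[1->2]=2 ship[0->1]=2 prod=2 -> [5 4 11 2]
Step 6: demand=3,sold=2 ship[2->3]=1 ship[1->2]=2 ship[0->1]=2 prod=2 -> [5 4 12 1]
Step 7: demand=3,sold=1 ship[2->3]=1 ship[1->2]=2 ship[0->1]=2 prod=2 -> [5 4 13 1]
Step 8: demand=3,sold=1 ship[2->3]=1 ship[1->2]=2 ship[0->1]=2 prod=2 -> [5 4 14 1]
Step 9: demand=3,sold=1 ship[2->3]=1 ship[1->2]=2 ship[0->1]=2 prod=2 -> [5 4 15 1]
Step 10: demand=3,sold=1 ship[2->3]=1 ship[1->2]=2 ship[0->1]=2 prod=2 -> [5 4 16 1]
Step 11: demand=3,sold=1 ship[2->3]=1 ship[1->2]=2 ship[0->1]=2 prod=2 -> [5 4 17 1]
Step 12: demand=3,sold=1 ship[2->3]=1 ship[1->2]=2 ship[0->1]=2 prod=2 -> [5 4 18 1]
First stockout at step 6

6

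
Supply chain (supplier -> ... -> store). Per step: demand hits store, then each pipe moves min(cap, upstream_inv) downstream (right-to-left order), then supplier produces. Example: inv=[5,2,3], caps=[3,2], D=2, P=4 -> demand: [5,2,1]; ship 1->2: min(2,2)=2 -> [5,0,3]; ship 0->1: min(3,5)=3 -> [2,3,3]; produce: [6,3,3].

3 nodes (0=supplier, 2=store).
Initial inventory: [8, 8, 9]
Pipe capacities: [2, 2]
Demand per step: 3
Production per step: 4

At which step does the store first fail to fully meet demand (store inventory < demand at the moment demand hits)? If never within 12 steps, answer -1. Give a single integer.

Step 1: demand=3,sold=3 ship[1->2]=2 ship[0->1]=2 prod=4 -> [10 8 8]
Step 2: demand=3,sold=3 ship[1->2]=2 ship[0->1]=2 prod=4 -> [12 8 7]
Step 3: demand=3,sold=3 ship[1->2]=2 ship[0->1]=2 prod=4 -> [14 8 6]
Step 4: demand=3,sold=3 ship[1->2]=2 ship[0->1]=2 prod=4 -> [16 8 5]
Step 5: demand=3,sold=3 ship[1->2]=2 ship[0->1]=2 prod=4 -> [18 8 4]
Step 6: demand=3,sold=3 ship[1->2]=2 ship[0->1]=2 prod=4 -> [20 8 3]
Step 7: demand=3,sold=3 ship[1->2]=2 ship[0->1]=2 prod=4 -> [22 8 2]
Step 8: demand=3,sold=2 ship[1->2]=2 ship[0->1]=2 prod=4 -> [24 8 2]
Step 9: demand=3,sold=2 ship[1->2]=2 ship[0->1]=2 prod=4 -> [26 8 2]
Step 10: demand=3,sold=2 ship[1->2]=2 ship[0->1]=2 prod=4 -> [28 8 2]
Step 11: demand=3,sold=2 ship[1->2]=2 ship[0->1]=2 prod=4 -> [30 8 2]
Step 12: demand=3,sold=2 ship[1->2]=2 ship[0->1]=2 prod=4 -> [32 8 2]
First stockout at step 8

8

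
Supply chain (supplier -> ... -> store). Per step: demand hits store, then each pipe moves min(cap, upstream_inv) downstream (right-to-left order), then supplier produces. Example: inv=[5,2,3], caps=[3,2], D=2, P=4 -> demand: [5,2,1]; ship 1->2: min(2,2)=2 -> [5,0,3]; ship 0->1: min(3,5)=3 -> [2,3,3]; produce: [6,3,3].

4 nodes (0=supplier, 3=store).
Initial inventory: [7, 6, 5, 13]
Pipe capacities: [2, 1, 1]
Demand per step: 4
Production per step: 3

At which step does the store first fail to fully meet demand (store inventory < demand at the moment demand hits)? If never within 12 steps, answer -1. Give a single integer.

Step 1: demand=4,sold=4 ship[2->3]=1 ship[1->2]=1 ship[0->1]=2 prod=3 -> [8 7 5 10]
Step 2: demand=4,sold=4 ship[2->3]=1 ship[1->2]=1 ship[0->1]=2 prod=3 -> [9 8 5 7]
Step 3: demand=4,sold=4 ship[2->3]=1 ship[1->2]=1 ship[0->1]=2 prod=3 -> [10 9 5 4]
Step 4: demand=4,sold=4 ship[2->3]=1 ship[1->2]=1 ship[0->1]=2 prod=3 -> [11 10 5 1]
Step 5: demand=4,sold=1 ship[2->3]=1 ship[1->2]=1 ship[0->1]=2 prod=3 -> [12 11 5 1]
Step 6: demand=4,sold=1 ship[2->3]=1 ship[1->2]=1 ship[0->1]=2 prod=3 -> [13 12 5 1]
Step 7: demand=4,sold=1 ship[2->3]=1 ship[1->2]=1 ship[0->1]=2 prod=3 -> [14 13 5 1]
Step 8: demand=4,sold=1 ship[2->3]=1 ship[1->2]=1 ship[0->1]=2 prod=3 -> [15 14 5 1]
Step 9: demand=4,sold=1 ship[2->3]=1 ship[1->2]=1 ship[0->1]=2 prod=3 -> [16 15 5 1]
Step 10: demand=4,sold=1 ship[2->3]=1 ship[1->2]=1 ship[0->1]=2 prod=3 -> [17 16 5 1]
Step 11: demand=4,sold=1 ship[2->3]=1 ship[1->2]=1 ship[0->1]=2 prod=3 -> [18 17 5 1]
Step 12: demand=4,sold=1 ship[2->3]=1 ship[1->2]=1 ship[0->1]=2 prod=3 -> [19 18 5 1]
First stockout at step 5

5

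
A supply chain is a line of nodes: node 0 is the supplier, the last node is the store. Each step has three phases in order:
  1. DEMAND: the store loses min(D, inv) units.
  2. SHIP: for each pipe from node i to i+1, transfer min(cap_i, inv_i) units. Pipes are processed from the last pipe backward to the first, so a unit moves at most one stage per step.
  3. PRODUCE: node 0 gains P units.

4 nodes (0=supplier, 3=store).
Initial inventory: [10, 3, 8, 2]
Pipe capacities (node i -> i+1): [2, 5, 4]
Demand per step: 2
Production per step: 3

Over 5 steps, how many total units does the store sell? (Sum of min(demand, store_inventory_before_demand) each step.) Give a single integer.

Answer: 10

Derivation:
Step 1: sold=2 (running total=2) -> [11 2 7 4]
Step 2: sold=2 (running total=4) -> [12 2 5 6]
Step 3: sold=2 (running total=6) -> [13 2 3 8]
Step 4: sold=2 (running total=8) -> [14 2 2 9]
Step 5: sold=2 (running total=10) -> [15 2 2 9]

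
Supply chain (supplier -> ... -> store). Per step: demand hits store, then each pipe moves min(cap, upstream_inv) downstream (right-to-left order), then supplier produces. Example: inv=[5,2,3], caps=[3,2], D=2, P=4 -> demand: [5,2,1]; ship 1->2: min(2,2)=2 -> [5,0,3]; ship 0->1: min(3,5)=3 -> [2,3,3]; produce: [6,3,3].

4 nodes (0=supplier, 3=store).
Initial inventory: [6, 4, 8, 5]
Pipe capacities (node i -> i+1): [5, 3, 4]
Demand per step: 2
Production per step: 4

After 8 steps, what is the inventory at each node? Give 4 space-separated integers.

Step 1: demand=2,sold=2 ship[2->3]=4 ship[1->2]=3 ship[0->1]=5 prod=4 -> inv=[5 6 7 7]
Step 2: demand=2,sold=2 ship[2->3]=4 ship[1->2]=3 ship[0->1]=5 prod=4 -> inv=[4 8 6 9]
Step 3: demand=2,sold=2 ship[2->3]=4 ship[1->2]=3 ship[0->1]=4 prod=4 -> inv=[4 9 5 11]
Step 4: demand=2,sold=2 ship[2->3]=4 ship[1->2]=3 ship[0->1]=4 prod=4 -> inv=[4 10 4 13]
Step 5: demand=2,sold=2 ship[2->3]=4 ship[1->2]=3 ship[0->1]=4 prod=4 -> inv=[4 11 3 15]
Step 6: demand=2,sold=2 ship[2->3]=3 ship[1->2]=3 ship[0->1]=4 prod=4 -> inv=[4 12 3 16]
Step 7: demand=2,sold=2 ship[2->3]=3 ship[1->2]=3 ship[0->1]=4 prod=4 -> inv=[4 13 3 17]
Step 8: demand=2,sold=2 ship[2->3]=3 ship[1->2]=3 ship[0->1]=4 prod=4 -> inv=[4 14 3 18]

4 14 3 18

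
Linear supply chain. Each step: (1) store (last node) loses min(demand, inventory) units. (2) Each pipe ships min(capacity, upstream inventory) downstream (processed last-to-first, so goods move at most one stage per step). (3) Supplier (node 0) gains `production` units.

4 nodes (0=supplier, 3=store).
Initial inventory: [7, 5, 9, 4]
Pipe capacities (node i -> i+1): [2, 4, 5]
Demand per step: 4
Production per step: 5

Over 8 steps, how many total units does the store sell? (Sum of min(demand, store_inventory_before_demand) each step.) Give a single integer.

Answer: 28

Derivation:
Step 1: sold=4 (running total=4) -> [10 3 8 5]
Step 2: sold=4 (running total=8) -> [13 2 6 6]
Step 3: sold=4 (running total=12) -> [16 2 3 7]
Step 4: sold=4 (running total=16) -> [19 2 2 6]
Step 5: sold=4 (running total=20) -> [22 2 2 4]
Step 6: sold=4 (running total=24) -> [25 2 2 2]
Step 7: sold=2 (running total=26) -> [28 2 2 2]
Step 8: sold=2 (running total=28) -> [31 2 2 2]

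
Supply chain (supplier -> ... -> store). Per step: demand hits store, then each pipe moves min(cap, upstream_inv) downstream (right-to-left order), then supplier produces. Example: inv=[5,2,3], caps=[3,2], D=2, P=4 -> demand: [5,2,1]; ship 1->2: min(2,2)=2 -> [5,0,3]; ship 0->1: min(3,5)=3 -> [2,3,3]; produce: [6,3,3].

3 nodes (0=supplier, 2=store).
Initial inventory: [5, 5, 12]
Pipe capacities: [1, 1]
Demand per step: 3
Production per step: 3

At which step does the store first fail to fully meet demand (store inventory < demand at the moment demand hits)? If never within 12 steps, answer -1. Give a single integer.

Step 1: demand=3,sold=3 ship[1->2]=1 ship[0->1]=1 prod=3 -> [7 5 10]
Step 2: demand=3,sold=3 ship[1->2]=1 ship[0->1]=1 prod=3 -> [9 5 8]
Step 3: demand=3,sold=3 ship[1->2]=1 ship[0->1]=1 prod=3 -> [11 5 6]
Step 4: demand=3,sold=3 ship[1->2]=1 ship[0->1]=1 prod=3 -> [13 5 4]
Step 5: demand=3,sold=3 ship[1->2]=1 ship[0->1]=1 prod=3 -> [15 5 2]
Step 6: demand=3,sold=2 ship[1->2]=1 ship[0->1]=1 prod=3 -> [17 5 1]
Step 7: demand=3,sold=1 ship[1->2]=1 ship[0->1]=1 prod=3 -> [19 5 1]
Step 8: demand=3,sold=1 ship[1->2]=1 ship[0->1]=1 prod=3 -> [21 5 1]
Step 9: demand=3,sold=1 ship[1->2]=1 ship[0->1]=1 prod=3 -> [23 5 1]
Step 10: demand=3,sold=1 ship[1->2]=1 ship[0->1]=1 prod=3 -> [25 5 1]
Step 11: demand=3,sold=1 ship[1->2]=1 ship[0->1]=1 prod=3 -> [27 5 1]
Step 12: demand=3,sold=1 ship[1->2]=1 ship[0->1]=1 prod=3 -> [29 5 1]
First stockout at step 6

6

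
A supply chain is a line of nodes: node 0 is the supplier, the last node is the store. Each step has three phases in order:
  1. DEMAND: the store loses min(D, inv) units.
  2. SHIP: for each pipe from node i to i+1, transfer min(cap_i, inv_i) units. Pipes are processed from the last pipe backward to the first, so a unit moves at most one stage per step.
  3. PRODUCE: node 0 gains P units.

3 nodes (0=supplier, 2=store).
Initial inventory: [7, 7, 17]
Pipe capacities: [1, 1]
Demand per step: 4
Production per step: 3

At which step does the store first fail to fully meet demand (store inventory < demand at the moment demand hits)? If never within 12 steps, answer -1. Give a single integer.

Step 1: demand=4,sold=4 ship[1->2]=1 ship[0->1]=1 prod=3 -> [9 7 14]
Step 2: demand=4,sold=4 ship[1->2]=1 ship[0->1]=1 prod=3 -> [11 7 11]
Step 3: demand=4,sold=4 ship[1->2]=1 ship[0->1]=1 prod=3 -> [13 7 8]
Step 4: demand=4,sold=4 ship[1->2]=1 ship[0->1]=1 prod=3 -> [15 7 5]
Step 5: demand=4,sold=4 ship[1->2]=1 ship[0->1]=1 prod=3 -> [17 7 2]
Step 6: demand=4,sold=2 ship[1->2]=1 ship[0->1]=1 prod=3 -> [19 7 1]
Step 7: demand=4,sold=1 ship[1->2]=1 ship[0->1]=1 prod=3 -> [21 7 1]
Step 8: demand=4,sold=1 ship[1->2]=1 ship[0->1]=1 prod=3 -> [23 7 1]
Step 9: demand=4,sold=1 ship[1->2]=1 ship[0->1]=1 prod=3 -> [25 7 1]
Step 10: demand=4,sold=1 ship[1->2]=1 ship[0->1]=1 prod=3 -> [27 7 1]
Step 11: demand=4,sold=1 ship[1->2]=1 ship[0->1]=1 prod=3 -> [29 7 1]
Step 12: demand=4,sold=1 ship[1->2]=1 ship[0->1]=1 prod=3 -> [31 7 1]
First stockout at step 6

6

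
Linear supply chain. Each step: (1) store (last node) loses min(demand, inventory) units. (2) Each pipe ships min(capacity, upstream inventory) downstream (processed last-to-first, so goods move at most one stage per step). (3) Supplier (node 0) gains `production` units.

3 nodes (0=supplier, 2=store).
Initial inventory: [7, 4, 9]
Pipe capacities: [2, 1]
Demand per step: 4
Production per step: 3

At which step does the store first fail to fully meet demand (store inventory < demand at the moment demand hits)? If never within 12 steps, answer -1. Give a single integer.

Step 1: demand=4,sold=4 ship[1->2]=1 ship[0->1]=2 prod=3 -> [8 5 6]
Step 2: demand=4,sold=4 ship[1->2]=1 ship[0->1]=2 prod=3 -> [9 6 3]
Step 3: demand=4,sold=3 ship[1->2]=1 ship[0->1]=2 prod=3 -> [10 7 1]
Step 4: demand=4,sold=1 ship[1->2]=1 ship[0->1]=2 prod=3 -> [11 8 1]
Step 5: demand=4,sold=1 ship[1->2]=1 ship[0->1]=2 prod=3 -> [12 9 1]
Step 6: demand=4,sold=1 ship[1->2]=1 ship[0->1]=2 prod=3 -> [13 10 1]
Step 7: demand=4,sold=1 ship[1->2]=1 ship[0->1]=2 prod=3 -> [14 11 1]
Step 8: demand=4,sold=1 ship[1->2]=1 ship[0->1]=2 prod=3 -> [15 12 1]
Step 9: demand=4,sold=1 ship[1->2]=1 ship[0->1]=2 prod=3 -> [16 13 1]
Step 10: demand=4,sold=1 ship[1->2]=1 ship[0->1]=2 prod=3 -> [17 14 1]
Step 11: demand=4,sold=1 ship[1->2]=1 ship[0->1]=2 prod=3 -> [18 15 1]
Step 12: demand=4,sold=1 ship[1->2]=1 ship[0->1]=2 prod=3 -> [19 16 1]
First stockout at step 3

3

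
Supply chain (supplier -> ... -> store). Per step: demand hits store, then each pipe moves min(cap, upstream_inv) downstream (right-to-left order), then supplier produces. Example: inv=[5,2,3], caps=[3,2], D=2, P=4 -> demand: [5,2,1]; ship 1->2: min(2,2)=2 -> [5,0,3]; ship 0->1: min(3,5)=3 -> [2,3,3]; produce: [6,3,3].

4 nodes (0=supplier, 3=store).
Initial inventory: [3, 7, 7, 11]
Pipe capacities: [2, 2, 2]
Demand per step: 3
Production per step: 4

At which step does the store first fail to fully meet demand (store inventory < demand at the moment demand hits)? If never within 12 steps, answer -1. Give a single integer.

Step 1: demand=3,sold=3 ship[2->3]=2 ship[1->2]=2 ship[0->1]=2 prod=4 -> [5 7 7 10]
Step 2: demand=3,sold=3 ship[2->3]=2 ship[1->2]=2 ship[0->1]=2 prod=4 -> [7 7 7 9]
Step 3: demand=3,sold=3 ship[2->3]=2 ship[1->2]=2 ship[0->1]=2 prod=4 -> [9 7 7 8]
Step 4: demand=3,sold=3 ship[2->3]=2 ship[1->2]=2 ship[0->1]=2 prod=4 -> [11 7 7 7]
Step 5: demand=3,sold=3 ship[2->3]=2 ship[1->2]=2 ship[0->1]=2 prod=4 -> [13 7 7 6]
Step 6: demand=3,sold=3 ship[2->3]=2 ship[1->2]=2 ship[0->1]=2 prod=4 -> [15 7 7 5]
Step 7: demand=3,sold=3 ship[2->3]=2 ship[1->2]=2 ship[0->1]=2 prod=4 -> [17 7 7 4]
Step 8: demand=3,sold=3 ship[2->3]=2 ship[1->2]=2 ship[0->1]=2 prod=4 -> [19 7 7 3]
Step 9: demand=3,sold=3 ship[2->3]=2 ship[1->2]=2 ship[0->1]=2 prod=4 -> [21 7 7 2]
Step 10: demand=3,sold=2 ship[2->3]=2 ship[1->2]=2 ship[0->1]=2 prod=4 -> [23 7 7 2]
Step 11: demand=3,sold=2 ship[2->3]=2 ship[1->2]=2 ship[0->1]=2 prod=4 -> [25 7 7 2]
Step 12: demand=3,sold=2 ship[2->3]=2 ship[1->2]=2 ship[0->1]=2 prod=4 -> [27 7 7 2]
First stockout at step 10

10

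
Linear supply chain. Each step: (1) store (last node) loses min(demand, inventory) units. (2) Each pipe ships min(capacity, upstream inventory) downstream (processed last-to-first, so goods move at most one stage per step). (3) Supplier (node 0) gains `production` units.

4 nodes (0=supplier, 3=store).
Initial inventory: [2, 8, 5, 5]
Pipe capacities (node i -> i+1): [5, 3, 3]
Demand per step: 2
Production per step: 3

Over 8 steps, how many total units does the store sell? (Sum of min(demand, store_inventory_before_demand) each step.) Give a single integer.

Step 1: sold=2 (running total=2) -> [3 7 5 6]
Step 2: sold=2 (running total=4) -> [3 7 5 7]
Step 3: sold=2 (running total=6) -> [3 7 5 8]
Step 4: sold=2 (running total=8) -> [3 7 5 9]
Step 5: sold=2 (running total=10) -> [3 7 5 10]
Step 6: sold=2 (running total=12) -> [3 7 5 11]
Step 7: sold=2 (running total=14) -> [3 7 5 12]
Step 8: sold=2 (running total=16) -> [3 7 5 13]

Answer: 16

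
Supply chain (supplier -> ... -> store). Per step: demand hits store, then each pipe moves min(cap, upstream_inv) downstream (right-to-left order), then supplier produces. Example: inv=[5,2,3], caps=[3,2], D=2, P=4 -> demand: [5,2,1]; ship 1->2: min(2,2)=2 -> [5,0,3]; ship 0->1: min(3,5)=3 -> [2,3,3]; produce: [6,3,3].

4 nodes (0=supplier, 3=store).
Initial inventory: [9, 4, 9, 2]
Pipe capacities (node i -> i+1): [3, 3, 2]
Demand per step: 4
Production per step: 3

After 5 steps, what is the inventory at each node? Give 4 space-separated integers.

Step 1: demand=4,sold=2 ship[2->3]=2 ship[1->2]=3 ship[0->1]=3 prod=3 -> inv=[9 4 10 2]
Step 2: demand=4,sold=2 ship[2->3]=2 ship[1->2]=3 ship[0->1]=3 prod=3 -> inv=[9 4 11 2]
Step 3: demand=4,sold=2 ship[2->3]=2 ship[1->2]=3 ship[0->1]=3 prod=3 -> inv=[9 4 12 2]
Step 4: demand=4,sold=2 ship[2->3]=2 ship[1->2]=3 ship[0->1]=3 prod=3 -> inv=[9 4 13 2]
Step 5: demand=4,sold=2 ship[2->3]=2 ship[1->2]=3 ship[0->1]=3 prod=3 -> inv=[9 4 14 2]

9 4 14 2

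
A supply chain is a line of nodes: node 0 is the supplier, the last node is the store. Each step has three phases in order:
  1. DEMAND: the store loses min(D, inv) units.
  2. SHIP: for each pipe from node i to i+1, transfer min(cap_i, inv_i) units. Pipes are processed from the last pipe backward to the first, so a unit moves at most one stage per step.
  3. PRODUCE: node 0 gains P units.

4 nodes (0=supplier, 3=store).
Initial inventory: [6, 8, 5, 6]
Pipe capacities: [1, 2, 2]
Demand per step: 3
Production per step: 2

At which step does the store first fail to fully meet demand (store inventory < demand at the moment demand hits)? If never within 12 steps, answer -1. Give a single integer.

Step 1: demand=3,sold=3 ship[2->3]=2 ship[1->2]=2 ship[0->1]=1 prod=2 -> [7 7 5 5]
Step 2: demand=3,sold=3 ship[2->3]=2 ship[1->2]=2 ship[0->1]=1 prod=2 -> [8 6 5 4]
Step 3: demand=3,sold=3 ship[2->3]=2 ship[1->2]=2 ship[0->1]=1 prod=2 -> [9 5 5 3]
Step 4: demand=3,sold=3 ship[2->3]=2 ship[1->2]=2 ship[0->1]=1 prod=2 -> [10 4 5 2]
Step 5: demand=3,sold=2 ship[2->3]=2 ship[1->2]=2 ship[0->1]=1 prod=2 -> [11 3 5 2]
Step 6: demand=3,sold=2 ship[2->3]=2 ship[1->2]=2 ship[0->1]=1 prod=2 -> [12 2 5 2]
Step 7: demand=3,sold=2 ship[2->3]=2 ship[1->2]=2 ship[0->1]=1 prod=2 -> [13 1 5 2]
Step 8: demand=3,sold=2 ship[2->3]=2 ship[1->2]=1 ship[0->1]=1 prod=2 -> [14 1 4 2]
Step 9: demand=3,sold=2 ship[2->3]=2 ship[1->2]=1 ship[0->1]=1 prod=2 -> [15 1 3 2]
Step 10: demand=3,sold=2 ship[2->3]=2 ship[1->2]=1 ship[0->1]=1 prod=2 -> [16 1 2 2]
Step 11: demand=3,sold=2 ship[2->3]=2 ship[1->2]=1 ship[0->1]=1 prod=2 -> [17 1 1 2]
Step 12: demand=3,sold=2 ship[2->3]=1 ship[1->2]=1 ship[0->1]=1 prod=2 -> [18 1 1 1]
First stockout at step 5

5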